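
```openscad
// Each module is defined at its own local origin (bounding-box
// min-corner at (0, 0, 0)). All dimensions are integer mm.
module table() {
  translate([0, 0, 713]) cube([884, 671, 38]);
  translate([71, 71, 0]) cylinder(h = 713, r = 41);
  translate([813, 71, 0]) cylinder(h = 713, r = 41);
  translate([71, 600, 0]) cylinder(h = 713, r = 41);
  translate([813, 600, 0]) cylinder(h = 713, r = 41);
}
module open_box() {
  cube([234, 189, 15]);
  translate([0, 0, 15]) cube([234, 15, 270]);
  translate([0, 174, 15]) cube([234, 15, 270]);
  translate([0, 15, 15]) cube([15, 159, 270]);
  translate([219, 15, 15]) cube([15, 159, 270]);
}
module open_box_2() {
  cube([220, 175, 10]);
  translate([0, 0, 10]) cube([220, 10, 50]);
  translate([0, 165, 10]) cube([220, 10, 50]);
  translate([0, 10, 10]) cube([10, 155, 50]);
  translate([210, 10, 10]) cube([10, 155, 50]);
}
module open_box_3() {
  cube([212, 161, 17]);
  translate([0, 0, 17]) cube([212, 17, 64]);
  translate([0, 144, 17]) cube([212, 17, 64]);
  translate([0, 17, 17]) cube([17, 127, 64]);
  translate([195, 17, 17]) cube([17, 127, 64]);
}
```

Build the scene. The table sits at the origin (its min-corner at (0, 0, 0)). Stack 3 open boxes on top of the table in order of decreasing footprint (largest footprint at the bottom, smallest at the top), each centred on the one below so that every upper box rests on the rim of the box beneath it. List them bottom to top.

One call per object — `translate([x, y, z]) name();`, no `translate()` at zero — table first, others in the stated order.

table();
translate([325, 241, 751]) open_box();
translate([332, 248, 1036]) open_box_2();
translate([336, 255, 1096]) open_box_3();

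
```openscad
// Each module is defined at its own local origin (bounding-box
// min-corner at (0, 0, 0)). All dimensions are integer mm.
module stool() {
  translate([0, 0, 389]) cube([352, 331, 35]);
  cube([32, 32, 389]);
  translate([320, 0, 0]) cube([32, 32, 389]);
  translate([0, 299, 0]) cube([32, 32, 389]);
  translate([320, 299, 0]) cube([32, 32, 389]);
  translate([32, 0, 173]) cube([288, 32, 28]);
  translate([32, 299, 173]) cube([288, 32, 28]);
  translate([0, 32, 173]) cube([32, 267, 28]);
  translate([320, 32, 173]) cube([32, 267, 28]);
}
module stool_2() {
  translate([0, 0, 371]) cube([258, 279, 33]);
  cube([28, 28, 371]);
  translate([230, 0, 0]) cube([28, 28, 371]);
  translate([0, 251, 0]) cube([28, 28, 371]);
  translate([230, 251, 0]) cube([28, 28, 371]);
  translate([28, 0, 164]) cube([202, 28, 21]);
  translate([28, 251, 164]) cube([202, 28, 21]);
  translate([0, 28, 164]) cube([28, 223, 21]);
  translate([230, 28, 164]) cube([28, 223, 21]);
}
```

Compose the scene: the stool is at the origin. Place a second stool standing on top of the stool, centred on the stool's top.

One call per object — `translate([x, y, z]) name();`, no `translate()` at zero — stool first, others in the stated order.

stool();
translate([47, 26, 424]) stool_2();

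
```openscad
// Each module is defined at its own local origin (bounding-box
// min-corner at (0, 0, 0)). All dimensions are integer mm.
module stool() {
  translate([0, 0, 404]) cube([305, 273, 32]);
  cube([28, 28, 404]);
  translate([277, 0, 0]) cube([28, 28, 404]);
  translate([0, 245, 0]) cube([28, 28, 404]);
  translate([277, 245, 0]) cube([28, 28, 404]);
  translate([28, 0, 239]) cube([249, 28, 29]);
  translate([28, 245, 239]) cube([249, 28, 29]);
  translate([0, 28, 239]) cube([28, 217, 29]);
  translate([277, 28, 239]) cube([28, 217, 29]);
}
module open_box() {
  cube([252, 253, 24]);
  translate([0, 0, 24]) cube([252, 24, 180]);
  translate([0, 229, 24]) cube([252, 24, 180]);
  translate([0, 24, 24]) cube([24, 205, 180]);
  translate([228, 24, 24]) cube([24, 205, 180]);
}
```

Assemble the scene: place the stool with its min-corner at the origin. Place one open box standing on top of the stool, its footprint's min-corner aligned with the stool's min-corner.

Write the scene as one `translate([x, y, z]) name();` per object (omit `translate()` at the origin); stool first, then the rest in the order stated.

stool();
translate([0, 0, 436]) open_box();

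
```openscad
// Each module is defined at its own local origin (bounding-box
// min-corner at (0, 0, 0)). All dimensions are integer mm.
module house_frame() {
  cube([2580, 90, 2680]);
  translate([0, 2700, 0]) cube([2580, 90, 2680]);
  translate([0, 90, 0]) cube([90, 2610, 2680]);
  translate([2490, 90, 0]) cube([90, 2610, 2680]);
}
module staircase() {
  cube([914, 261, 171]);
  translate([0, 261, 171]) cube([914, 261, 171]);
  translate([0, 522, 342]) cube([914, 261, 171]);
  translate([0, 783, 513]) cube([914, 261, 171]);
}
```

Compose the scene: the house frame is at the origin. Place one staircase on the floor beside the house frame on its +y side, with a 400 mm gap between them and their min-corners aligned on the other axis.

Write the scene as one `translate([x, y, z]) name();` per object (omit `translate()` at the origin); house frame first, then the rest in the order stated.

house_frame();
translate([0, 3190, 0]) staircase();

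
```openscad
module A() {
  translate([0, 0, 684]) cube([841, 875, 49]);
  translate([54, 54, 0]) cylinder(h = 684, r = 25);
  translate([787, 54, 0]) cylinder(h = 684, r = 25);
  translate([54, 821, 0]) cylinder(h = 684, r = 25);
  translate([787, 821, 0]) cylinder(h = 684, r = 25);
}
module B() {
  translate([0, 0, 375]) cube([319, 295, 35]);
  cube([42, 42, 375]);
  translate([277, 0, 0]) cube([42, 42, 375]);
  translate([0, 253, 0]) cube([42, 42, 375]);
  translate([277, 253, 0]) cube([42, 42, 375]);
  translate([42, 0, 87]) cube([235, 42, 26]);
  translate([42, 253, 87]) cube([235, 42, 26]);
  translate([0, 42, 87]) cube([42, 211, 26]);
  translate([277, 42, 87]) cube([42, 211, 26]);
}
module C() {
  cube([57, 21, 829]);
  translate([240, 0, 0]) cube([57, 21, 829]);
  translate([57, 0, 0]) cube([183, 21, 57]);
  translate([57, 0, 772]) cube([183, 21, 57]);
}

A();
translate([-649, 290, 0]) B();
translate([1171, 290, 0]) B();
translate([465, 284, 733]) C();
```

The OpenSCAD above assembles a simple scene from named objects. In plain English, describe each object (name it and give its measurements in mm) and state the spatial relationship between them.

A is a table: top 841 mm (x) × 875 mm (y), 49 mm thick, upper face at z = 733 mm, on four round legs of 50 mm diameter, each leg's bounding box inset 29 mm from the nearest pair of top edges, running from z = 0 to the bottom of the top.

B is a four-legged stool. The seat is a 319×295×35 mm slab whose top surface is at z = 410 mm; four square legs, each 42×42 mm in cross-section, run from the floor (z = 0) to the underside of the seat, each flush with a corner of the seat. Four stretchers, 42 mm wide and 26 mm tall, connect adjacent legs with their undersides at z = 87 mm, each running between the inner faces of the legs it joins and aligned with the legs' outer faces on the other axis.

C is a rectangular picture frame lying in the x–z plane (depth along y). The opening is 183 mm wide (x) by 715 mm tall (z), surrounded by a border 57 mm wide on all four sides. The frame is 21 mm deep and is made of two full-height vertical stiles with two horizontal rails fitted between them.

Two stools sit around the table at the −x, +x sides. The picture frame is on top of the table.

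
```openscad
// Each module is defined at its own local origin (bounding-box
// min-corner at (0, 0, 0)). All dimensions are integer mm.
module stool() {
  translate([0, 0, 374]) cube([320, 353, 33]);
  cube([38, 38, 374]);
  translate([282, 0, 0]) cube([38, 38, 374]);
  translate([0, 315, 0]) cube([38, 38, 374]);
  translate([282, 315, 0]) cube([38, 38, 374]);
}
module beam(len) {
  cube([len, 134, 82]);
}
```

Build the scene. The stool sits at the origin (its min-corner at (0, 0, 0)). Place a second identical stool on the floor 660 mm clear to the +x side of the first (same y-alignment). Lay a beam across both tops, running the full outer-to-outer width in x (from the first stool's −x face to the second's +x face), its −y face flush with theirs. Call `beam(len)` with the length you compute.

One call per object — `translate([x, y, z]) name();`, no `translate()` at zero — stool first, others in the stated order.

stool();
translate([980, 0, 0]) stool();
translate([0, 0, 407]) beam(1300);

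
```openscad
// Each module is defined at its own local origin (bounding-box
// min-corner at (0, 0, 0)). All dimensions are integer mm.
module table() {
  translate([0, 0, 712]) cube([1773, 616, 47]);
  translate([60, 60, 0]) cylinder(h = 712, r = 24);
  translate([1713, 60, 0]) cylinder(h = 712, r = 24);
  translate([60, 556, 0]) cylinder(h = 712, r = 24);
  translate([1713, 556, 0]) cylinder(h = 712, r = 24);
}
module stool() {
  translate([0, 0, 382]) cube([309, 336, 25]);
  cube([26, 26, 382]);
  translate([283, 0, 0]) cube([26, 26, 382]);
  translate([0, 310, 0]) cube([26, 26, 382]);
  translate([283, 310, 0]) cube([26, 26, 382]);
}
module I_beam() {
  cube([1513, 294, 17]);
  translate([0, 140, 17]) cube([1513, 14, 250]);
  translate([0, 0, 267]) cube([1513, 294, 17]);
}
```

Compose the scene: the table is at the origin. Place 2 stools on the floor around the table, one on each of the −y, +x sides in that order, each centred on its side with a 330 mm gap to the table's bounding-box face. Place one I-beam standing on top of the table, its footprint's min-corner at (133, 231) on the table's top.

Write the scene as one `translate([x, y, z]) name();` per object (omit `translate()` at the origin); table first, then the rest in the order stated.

table();
translate([732, -666, 0]) stool();
translate([2103, 140, 0]) stool();
translate([133, 231, 759]) I_beam();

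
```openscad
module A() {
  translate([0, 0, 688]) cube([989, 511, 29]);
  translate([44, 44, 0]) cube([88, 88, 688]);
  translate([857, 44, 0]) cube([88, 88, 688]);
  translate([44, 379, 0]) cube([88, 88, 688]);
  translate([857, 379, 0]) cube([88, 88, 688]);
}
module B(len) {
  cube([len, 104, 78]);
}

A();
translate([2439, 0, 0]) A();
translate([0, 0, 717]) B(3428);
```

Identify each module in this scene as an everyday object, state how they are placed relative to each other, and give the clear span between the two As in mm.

A is a table. B is a beam. A beam spans the tops of two tables. The clear span between the two tables is 1450 mm.

Second table starts at x = 2439; first ends at x = 989; clear span = 2439 − 989 = 1450 mm.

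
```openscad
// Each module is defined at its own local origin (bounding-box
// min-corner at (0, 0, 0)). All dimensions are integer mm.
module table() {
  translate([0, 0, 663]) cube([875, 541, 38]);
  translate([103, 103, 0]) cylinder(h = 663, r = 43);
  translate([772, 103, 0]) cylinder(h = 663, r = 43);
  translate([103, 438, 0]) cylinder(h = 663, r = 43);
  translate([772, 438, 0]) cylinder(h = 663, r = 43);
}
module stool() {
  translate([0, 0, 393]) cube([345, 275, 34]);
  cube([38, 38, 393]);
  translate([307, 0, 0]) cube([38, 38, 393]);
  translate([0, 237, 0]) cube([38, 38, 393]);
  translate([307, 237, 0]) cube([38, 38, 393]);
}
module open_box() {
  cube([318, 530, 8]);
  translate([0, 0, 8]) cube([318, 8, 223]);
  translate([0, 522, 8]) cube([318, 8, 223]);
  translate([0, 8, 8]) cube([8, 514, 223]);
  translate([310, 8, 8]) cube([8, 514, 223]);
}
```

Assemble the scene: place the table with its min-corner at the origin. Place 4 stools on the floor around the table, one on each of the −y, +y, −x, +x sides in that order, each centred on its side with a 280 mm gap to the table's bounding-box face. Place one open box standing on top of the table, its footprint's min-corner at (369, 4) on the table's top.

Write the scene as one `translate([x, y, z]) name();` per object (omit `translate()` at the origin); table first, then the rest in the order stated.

table();
translate([265, -555, 0]) stool();
translate([265, 821, 0]) stool();
translate([-625, 133, 0]) stool();
translate([1155, 133, 0]) stool();
translate([369, 4, 701]) open_box();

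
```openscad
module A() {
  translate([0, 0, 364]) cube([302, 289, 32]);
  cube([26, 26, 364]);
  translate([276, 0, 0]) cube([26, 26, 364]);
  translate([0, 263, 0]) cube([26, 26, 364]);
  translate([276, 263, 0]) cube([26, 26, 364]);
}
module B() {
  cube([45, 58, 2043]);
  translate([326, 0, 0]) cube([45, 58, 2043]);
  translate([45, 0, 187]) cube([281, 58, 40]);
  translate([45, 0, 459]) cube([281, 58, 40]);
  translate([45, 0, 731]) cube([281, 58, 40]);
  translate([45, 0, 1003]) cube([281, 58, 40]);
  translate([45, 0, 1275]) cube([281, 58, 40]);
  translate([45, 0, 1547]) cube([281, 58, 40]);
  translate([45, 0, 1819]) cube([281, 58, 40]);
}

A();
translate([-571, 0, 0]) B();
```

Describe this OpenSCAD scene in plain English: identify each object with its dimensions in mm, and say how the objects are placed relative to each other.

A is a four-legged stool. The seat is a 302×289×32 mm slab whose top surface is at z = 396 mm; four square legs, each 26×26 mm in cross-section, run from the floor (z = 0) to the underside of the seat, each flush with a corner of the seat.

B is a wooden ladder with two side rails of 45×58 mm section and 2043 mm height, set 371 mm apart overall. Between them run 7 rectangular rungs (58 mm deep, 40 mm thick), front faces flush with the rails' −y face. The bottom of the first rung is 187 mm above the floor and each subsequent rung is 272 mm higher than the one below.

The ladder is on the floor beside the stool on its −x side.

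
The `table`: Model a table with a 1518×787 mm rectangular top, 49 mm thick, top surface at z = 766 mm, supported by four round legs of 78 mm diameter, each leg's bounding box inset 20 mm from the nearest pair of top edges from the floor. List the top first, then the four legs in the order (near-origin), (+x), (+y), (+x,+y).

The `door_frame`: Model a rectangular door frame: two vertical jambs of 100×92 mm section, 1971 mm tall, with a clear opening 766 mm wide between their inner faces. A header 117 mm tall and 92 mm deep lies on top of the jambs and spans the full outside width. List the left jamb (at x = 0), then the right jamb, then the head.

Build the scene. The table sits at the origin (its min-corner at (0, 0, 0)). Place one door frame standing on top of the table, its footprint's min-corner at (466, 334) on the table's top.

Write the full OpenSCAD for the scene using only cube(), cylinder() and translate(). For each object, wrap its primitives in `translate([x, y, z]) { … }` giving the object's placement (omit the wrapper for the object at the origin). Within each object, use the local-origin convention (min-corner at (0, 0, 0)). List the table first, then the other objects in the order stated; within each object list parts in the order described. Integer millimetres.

translate([0, 0, 717]) cube([1518, 787, 49]);
translate([59, 59, 0]) cylinder(h = 717, r = 39);
translate([1459, 59, 0]) cylinder(h = 717, r = 39);
translate([59, 728, 0]) cylinder(h = 717, r = 39);
translate([1459, 728, 0]) cylinder(h = 717, r = 39);
translate([466, 334, 766]) {
  cube([100, 92, 1971]);
  translate([866, 0, 0]) cube([100, 92, 1971]);
  translate([0, 0, 1971]) cube([966, 92, 117]);
}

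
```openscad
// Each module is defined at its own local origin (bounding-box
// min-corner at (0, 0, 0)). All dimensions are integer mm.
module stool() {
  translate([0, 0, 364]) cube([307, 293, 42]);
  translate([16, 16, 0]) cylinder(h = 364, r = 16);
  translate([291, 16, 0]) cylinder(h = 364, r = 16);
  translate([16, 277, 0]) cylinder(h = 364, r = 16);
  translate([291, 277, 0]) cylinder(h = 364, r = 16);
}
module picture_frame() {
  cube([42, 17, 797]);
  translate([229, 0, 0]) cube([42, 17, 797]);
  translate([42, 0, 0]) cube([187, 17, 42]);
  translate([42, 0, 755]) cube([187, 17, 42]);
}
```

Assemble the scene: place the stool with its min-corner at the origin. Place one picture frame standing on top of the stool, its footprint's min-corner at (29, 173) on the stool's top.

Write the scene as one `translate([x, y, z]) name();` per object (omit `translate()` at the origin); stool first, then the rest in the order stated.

stool();
translate([29, 173, 406]) picture_frame();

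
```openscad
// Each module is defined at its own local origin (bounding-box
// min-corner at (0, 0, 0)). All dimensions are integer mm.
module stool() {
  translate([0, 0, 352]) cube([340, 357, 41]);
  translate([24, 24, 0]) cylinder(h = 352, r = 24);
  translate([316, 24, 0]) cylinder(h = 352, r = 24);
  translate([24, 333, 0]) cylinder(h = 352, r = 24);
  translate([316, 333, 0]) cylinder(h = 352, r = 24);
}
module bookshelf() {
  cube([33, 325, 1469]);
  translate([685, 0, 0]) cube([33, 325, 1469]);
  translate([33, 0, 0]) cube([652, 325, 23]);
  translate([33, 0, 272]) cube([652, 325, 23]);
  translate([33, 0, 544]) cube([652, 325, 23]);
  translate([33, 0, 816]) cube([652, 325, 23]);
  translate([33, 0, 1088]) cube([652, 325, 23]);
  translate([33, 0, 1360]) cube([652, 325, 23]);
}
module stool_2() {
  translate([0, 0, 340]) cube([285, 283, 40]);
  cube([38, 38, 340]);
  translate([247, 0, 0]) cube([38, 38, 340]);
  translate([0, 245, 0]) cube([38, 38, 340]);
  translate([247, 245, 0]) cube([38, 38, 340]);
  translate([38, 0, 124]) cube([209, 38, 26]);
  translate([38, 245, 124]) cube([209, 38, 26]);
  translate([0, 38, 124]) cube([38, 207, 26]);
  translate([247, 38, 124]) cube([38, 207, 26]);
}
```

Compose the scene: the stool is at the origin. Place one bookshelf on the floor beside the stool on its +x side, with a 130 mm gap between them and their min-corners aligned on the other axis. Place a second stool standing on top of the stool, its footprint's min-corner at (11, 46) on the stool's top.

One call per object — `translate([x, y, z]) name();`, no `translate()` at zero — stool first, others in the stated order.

stool();
translate([470, 0, 0]) bookshelf();
translate([11, 46, 393]) stool_2();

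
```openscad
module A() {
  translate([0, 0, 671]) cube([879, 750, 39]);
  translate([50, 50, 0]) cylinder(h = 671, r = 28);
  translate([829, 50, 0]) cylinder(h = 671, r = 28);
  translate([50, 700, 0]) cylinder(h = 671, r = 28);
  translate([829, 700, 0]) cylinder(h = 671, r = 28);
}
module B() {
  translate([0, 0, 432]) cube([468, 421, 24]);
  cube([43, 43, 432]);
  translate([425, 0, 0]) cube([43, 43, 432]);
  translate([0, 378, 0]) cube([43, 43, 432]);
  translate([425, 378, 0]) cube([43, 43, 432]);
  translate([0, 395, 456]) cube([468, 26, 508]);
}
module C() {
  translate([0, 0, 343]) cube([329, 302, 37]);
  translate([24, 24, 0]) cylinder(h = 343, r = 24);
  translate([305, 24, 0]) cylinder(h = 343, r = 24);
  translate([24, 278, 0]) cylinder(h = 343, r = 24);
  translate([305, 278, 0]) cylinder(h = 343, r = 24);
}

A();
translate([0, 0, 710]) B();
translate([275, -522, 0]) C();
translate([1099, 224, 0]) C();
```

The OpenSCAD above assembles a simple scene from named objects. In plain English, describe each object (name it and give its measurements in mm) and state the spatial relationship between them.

A is a rectangular dining table. The top is 879×750×39 mm with its upper surface at z = 710 mm. It stands on four round legs of 56 mm diameter, each leg's bounding box inset 22 mm from the nearest pair of top edges, running from the floor to the underside of the top.

B is a chair: 468×421 mm seat, 24 mm thick, top at z = 456 mm, on four 43 mm square corner legs flush with the seat edges. A 26 mm thick backrest slab spans the full seat width, extending 508 mm above the seat top, its back face flush with the seat's +y edge.

C is a four-legged stool. The seat is 329×302 mm, 37 mm thick, top at z = 380 mm. It stands on four round legs, each 48 mm in diameter, from z = 0 to the seat underside, each leg's axis is inset half a diameter from the nearest pair of seat edges (so the leg's bounding box is flush with the corner).

The chair is on top of the table. Two stools sit around the table at the −y, +x sides.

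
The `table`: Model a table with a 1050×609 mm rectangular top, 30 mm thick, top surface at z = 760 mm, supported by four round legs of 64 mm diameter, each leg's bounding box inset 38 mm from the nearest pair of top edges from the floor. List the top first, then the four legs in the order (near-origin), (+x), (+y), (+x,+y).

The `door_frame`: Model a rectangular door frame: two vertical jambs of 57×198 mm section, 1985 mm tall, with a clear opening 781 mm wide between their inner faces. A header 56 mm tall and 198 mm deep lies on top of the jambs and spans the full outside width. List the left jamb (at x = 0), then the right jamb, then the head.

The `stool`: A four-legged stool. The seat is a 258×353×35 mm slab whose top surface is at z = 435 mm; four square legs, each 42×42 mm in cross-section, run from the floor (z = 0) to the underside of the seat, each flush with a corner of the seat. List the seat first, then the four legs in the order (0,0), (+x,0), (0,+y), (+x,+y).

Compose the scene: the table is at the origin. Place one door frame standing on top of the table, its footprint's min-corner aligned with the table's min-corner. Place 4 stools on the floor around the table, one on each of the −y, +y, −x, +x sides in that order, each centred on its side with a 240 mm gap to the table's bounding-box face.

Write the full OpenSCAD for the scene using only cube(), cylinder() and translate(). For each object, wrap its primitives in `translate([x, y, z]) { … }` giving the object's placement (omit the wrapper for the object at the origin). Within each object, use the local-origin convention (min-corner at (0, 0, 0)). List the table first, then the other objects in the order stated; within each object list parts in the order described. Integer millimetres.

translate([0, 0, 730]) cube([1050, 609, 30]);
translate([70, 70, 0]) cylinder(h = 730, r = 32);
translate([980, 70, 0]) cylinder(h = 730, r = 32);
translate([70, 539, 0]) cylinder(h = 730, r = 32);
translate([980, 539, 0]) cylinder(h = 730, r = 32);
translate([0, 0, 760]) {
  cube([57, 198, 1985]);
  translate([838, 0, 0]) cube([57, 198, 1985]);
  translate([0, 0, 1985]) cube([895, 198, 56]);
}
translate([396, -593, 0]) {
  translate([0, 0, 400]) cube([258, 353, 35]);
  cube([42, 42, 400]);
  translate([216, 0, 0]) cube([42, 42, 400]);
  translate([0, 311, 0]) cube([42, 42, 400]);
  translate([216, 311, 0]) cube([42, 42, 400]);
}
translate([396, 849, 0]) {
  translate([0, 0, 400]) cube([258, 353, 35]);
  cube([42, 42, 400]);
  translate([216, 0, 0]) cube([42, 42, 400]);
  translate([0, 311, 0]) cube([42, 42, 400]);
  translate([216, 311, 0]) cube([42, 42, 400]);
}
translate([-498, 128, 0]) {
  translate([0, 0, 400]) cube([258, 353, 35]);
  cube([42, 42, 400]);
  translate([216, 0, 0]) cube([42, 42, 400]);
  translate([0, 311, 0]) cube([42, 42, 400]);
  translate([216, 311, 0]) cube([42, 42, 400]);
}
translate([1290, 128, 0]) {
  translate([0, 0, 400]) cube([258, 353, 35]);
  cube([42, 42, 400]);
  translate([216, 0, 0]) cube([42, 42, 400]);
  translate([0, 311, 0]) cube([42, 42, 400]);
  translate([216, 311, 0]) cube([42, 42, 400]);
}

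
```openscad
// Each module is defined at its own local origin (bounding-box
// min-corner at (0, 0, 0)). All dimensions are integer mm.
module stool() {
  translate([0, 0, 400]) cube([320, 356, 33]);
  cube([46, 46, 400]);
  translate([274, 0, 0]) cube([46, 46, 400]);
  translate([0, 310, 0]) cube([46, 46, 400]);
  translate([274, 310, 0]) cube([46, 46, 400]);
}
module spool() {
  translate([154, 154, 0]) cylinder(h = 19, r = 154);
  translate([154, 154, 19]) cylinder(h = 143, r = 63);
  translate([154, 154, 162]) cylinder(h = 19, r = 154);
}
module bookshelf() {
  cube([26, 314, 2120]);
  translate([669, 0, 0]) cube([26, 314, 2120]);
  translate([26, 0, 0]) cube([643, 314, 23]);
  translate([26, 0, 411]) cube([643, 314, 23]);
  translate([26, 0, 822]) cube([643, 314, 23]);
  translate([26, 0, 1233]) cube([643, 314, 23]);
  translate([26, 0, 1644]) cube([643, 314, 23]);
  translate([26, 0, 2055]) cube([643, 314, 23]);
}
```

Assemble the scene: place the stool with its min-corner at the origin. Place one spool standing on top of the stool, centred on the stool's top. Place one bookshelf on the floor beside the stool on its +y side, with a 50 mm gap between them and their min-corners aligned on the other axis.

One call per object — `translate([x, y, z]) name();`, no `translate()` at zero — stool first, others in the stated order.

stool();
translate([6, 24, 433]) spool();
translate([0, 406, 0]) bookshelf();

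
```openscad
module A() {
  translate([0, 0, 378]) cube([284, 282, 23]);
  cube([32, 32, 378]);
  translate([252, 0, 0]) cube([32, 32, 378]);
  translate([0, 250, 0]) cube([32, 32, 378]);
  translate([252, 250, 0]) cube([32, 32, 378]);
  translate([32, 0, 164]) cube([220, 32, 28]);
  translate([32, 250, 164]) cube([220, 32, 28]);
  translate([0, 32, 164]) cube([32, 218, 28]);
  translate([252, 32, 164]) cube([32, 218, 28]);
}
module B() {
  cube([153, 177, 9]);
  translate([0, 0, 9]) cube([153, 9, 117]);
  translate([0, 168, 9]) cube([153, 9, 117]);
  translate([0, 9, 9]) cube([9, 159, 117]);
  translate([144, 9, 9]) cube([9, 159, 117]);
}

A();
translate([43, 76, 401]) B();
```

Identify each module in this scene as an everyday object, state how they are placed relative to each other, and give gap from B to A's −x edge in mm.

The open box's min-x is at 43; the stool's min-x is 0; gap = 43 mm.

A is a stool. B is an open box. The open box is on top of the stool. The gap from the open box to the stool's −x edge is 43 mm.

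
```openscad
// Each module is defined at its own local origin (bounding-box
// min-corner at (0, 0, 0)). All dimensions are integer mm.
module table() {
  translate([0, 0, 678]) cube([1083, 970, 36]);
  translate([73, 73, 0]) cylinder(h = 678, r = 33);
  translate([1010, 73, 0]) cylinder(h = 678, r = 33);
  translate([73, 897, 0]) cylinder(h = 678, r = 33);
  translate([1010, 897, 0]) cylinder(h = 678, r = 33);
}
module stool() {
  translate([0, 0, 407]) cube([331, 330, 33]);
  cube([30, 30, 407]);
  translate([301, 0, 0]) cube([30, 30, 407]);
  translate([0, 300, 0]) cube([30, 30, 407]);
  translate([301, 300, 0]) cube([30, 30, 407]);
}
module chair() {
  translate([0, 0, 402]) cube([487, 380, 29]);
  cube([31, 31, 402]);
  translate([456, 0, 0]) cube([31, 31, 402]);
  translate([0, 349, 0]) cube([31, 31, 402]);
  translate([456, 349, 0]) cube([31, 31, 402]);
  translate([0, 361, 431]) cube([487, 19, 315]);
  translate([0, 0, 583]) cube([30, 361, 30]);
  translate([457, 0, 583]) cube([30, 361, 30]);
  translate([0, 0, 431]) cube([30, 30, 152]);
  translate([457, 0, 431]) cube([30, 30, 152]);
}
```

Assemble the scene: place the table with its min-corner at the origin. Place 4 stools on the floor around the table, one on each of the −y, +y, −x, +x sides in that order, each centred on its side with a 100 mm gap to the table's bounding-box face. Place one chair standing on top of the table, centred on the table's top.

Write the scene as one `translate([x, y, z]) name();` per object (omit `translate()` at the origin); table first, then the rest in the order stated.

table();
translate([376, -430, 0]) stool();
translate([376, 1070, 0]) stool();
translate([-431, 320, 0]) stool();
translate([1183, 320, 0]) stool();
translate([298, 295, 714]) chair();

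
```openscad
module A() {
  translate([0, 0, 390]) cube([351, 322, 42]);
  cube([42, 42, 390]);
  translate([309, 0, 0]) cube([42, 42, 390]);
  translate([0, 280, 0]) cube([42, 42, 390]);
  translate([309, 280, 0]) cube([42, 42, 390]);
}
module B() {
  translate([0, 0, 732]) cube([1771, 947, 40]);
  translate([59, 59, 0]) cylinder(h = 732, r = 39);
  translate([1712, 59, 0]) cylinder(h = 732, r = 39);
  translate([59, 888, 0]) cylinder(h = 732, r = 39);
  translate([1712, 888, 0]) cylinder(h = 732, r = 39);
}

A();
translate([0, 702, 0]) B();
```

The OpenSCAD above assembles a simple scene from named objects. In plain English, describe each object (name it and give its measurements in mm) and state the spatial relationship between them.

A is a simple wooden stool: a rectangular seat 351 mm (x) by 322 mm (y), 42 mm thick, top face at z = 432 mm, on four square legs, each 42×42 mm in cross-section. The legs rest on z = 0, each flush with a corner of the seat.

B is a rectangular dining table. The top is 1771×947×40 mm with its upper surface at z = 772 mm. It stands on four round legs of 78 mm diameter, each leg's bounding box inset 20 mm from the nearest pair of top edges, running from the floor to the underside of the top.

The table is on the floor beside the stool on its +y side.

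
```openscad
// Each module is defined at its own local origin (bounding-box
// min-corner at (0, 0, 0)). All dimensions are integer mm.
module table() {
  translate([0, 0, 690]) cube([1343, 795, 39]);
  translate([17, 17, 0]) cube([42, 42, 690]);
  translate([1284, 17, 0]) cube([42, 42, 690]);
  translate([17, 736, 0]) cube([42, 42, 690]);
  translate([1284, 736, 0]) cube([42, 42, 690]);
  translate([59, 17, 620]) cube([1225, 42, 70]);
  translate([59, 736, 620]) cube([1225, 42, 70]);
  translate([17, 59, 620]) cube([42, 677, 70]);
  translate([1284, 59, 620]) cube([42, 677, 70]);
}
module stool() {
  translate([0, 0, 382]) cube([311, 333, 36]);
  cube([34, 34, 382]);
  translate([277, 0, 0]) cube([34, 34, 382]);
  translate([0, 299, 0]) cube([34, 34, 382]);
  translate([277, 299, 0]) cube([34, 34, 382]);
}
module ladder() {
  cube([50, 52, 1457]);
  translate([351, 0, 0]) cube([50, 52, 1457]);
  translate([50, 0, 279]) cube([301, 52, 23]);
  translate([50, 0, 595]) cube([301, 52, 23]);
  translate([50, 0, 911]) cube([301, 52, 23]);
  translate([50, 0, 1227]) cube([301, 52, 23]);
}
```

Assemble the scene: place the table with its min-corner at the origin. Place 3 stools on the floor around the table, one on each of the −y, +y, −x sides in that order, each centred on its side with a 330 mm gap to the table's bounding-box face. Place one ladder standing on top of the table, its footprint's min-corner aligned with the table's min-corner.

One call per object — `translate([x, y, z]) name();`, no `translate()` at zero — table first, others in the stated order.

table();
translate([516, -663, 0]) stool();
translate([516, 1125, 0]) stool();
translate([-641, 231, 0]) stool();
translate([0, 0, 729]) ladder();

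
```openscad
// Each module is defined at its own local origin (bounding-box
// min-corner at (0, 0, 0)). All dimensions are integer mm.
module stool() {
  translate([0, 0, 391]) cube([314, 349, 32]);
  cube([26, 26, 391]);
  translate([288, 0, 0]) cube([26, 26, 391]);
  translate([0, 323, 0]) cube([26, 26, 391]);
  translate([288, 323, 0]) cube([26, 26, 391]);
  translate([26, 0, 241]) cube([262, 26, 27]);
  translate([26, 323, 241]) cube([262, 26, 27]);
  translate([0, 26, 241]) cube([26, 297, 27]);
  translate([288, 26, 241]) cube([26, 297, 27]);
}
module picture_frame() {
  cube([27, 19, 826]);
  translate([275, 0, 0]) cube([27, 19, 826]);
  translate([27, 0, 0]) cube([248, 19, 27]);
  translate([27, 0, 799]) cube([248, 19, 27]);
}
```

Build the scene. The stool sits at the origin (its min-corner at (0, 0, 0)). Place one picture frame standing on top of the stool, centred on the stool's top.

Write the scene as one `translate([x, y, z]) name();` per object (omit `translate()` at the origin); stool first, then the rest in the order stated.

stool();
translate([6, 165, 423]) picture_frame();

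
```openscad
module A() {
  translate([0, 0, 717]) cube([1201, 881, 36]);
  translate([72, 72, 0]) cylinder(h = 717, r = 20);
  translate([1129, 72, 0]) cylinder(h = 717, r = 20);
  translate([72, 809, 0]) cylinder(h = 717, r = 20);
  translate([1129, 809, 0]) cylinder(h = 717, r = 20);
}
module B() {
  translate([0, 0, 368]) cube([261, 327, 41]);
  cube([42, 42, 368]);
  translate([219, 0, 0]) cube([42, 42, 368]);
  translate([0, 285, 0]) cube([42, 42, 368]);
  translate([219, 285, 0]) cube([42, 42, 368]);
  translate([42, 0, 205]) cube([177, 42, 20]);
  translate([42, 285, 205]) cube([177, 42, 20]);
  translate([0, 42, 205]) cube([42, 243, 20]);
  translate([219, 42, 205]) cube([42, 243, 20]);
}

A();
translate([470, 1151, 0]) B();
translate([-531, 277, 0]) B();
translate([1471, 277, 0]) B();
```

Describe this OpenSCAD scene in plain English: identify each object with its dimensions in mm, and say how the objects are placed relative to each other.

A is a rectangular dining table. The top is 1201×881×36 mm with its upper surface at z = 753 mm. It stands on four round legs of 40 mm diameter, each leg's bounding box inset 52 mm from the nearest pair of top edges, running from the floor to the underside of the top.

B is a simple wooden stool: a rectangular seat 261 mm (x) by 327 mm (y), 41 mm thick, top face at z = 409 mm, on four square legs, each 42×42 mm in cross-section. The legs rest on z = 0, each flush with a corner of the seat. Four stretchers, 42 mm wide and 20 mm tall, connect adjacent legs with their undersides at z = 205 mm, each running between the inner faces of the legs it joins and aligned with the legs' outer faces on the other axis.

Three stools sit around the table at the +y, −x, +x sides.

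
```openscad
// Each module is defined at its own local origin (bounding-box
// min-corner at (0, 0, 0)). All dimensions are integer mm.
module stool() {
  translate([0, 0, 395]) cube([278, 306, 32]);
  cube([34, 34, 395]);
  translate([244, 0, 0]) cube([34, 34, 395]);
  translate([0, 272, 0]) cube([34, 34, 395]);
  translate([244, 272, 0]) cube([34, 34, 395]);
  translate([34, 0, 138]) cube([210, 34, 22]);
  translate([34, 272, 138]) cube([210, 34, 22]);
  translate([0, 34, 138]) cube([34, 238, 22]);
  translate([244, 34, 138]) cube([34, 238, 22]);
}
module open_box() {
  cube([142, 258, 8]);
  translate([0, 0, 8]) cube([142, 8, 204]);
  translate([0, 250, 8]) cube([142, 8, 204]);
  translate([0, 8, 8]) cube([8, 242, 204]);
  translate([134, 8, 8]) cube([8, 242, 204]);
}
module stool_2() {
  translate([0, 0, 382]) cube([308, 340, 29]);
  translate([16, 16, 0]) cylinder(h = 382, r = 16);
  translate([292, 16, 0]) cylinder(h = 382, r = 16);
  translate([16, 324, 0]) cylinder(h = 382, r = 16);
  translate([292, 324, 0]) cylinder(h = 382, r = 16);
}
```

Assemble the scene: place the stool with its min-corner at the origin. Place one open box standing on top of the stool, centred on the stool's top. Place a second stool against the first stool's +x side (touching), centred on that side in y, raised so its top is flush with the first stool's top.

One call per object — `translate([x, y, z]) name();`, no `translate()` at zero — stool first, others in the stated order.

stool();
translate([68, 24, 427]) open_box();
translate([278, -17, 16]) stool_2();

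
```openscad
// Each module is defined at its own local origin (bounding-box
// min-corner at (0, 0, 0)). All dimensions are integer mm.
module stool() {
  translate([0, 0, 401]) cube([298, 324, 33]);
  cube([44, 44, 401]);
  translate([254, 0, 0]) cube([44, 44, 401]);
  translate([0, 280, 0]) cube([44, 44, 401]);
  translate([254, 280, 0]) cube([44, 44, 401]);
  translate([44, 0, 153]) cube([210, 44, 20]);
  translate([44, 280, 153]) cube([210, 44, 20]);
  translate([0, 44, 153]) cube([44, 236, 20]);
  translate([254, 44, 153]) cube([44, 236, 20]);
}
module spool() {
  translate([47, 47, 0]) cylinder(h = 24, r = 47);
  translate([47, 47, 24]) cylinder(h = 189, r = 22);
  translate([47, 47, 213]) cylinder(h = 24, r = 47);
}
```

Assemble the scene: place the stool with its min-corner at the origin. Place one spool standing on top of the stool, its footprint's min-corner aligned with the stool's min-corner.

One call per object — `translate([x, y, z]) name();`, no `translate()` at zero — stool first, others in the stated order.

stool();
translate([0, 0, 434]) spool();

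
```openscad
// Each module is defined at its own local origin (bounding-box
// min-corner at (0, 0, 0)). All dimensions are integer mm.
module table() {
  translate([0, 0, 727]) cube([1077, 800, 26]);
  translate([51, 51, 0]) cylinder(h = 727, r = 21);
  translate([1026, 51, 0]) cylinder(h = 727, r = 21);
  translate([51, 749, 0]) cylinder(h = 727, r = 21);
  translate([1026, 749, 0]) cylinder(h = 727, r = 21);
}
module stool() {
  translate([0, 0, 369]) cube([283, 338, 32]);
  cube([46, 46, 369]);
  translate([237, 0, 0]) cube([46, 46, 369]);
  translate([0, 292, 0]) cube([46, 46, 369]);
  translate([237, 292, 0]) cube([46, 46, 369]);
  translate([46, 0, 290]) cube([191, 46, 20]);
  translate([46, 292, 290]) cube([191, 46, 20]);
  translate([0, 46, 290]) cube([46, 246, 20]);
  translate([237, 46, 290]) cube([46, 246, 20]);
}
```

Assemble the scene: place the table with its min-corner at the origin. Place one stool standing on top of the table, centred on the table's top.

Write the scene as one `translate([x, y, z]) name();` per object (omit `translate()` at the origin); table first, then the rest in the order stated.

table();
translate([397, 231, 753]) stool();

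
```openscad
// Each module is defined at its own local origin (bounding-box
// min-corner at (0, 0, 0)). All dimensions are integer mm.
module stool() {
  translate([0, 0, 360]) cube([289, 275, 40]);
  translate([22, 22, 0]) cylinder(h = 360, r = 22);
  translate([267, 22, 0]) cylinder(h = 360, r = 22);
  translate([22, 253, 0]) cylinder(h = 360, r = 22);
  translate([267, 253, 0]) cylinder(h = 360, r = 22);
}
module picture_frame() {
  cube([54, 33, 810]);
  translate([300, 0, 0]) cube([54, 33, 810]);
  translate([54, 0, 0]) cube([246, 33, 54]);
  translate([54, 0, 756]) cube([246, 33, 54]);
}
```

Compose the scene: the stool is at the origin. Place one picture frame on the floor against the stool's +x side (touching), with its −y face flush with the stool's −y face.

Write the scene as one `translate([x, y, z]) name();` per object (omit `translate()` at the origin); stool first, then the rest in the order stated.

stool();
translate([289, 0, 0]) picture_frame();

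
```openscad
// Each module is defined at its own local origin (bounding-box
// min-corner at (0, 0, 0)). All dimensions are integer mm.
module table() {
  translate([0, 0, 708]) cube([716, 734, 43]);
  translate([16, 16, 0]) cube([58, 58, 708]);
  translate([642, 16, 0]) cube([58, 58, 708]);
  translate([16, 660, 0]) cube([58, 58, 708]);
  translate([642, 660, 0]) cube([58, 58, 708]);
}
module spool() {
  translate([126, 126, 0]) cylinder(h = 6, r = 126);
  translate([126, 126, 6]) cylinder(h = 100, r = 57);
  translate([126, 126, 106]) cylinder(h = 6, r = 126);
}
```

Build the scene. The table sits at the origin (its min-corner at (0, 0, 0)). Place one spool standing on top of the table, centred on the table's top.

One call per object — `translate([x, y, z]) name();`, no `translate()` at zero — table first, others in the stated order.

table();
translate([232, 241, 751]) spool();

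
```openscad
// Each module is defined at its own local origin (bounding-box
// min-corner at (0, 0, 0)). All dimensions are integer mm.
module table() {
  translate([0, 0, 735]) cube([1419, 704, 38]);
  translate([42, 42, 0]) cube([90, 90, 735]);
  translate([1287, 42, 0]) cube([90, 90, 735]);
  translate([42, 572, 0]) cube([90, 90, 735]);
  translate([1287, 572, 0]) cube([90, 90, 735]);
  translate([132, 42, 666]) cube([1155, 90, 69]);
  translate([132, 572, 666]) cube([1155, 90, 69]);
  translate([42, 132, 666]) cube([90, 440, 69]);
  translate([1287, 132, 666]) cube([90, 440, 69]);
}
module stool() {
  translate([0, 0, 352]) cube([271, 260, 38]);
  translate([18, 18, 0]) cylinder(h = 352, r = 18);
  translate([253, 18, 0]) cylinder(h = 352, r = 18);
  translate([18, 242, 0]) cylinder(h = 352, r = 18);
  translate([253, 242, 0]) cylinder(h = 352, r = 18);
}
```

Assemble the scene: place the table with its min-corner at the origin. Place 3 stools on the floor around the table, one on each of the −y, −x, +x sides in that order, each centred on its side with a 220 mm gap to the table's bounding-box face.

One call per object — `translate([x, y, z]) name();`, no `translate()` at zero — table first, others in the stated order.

table();
translate([574, -480, 0]) stool();
translate([-491, 222, 0]) stool();
translate([1639, 222, 0]) stool();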